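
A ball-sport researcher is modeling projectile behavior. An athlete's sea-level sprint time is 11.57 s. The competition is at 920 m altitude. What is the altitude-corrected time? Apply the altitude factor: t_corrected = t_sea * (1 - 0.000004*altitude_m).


Correction factor = 1 - 0.000004 * 920 = 0.99632
t_corrected = t_sea * factor = 11.57 * 0.99632
t_corrected = 11.5274 s

11.5274 s


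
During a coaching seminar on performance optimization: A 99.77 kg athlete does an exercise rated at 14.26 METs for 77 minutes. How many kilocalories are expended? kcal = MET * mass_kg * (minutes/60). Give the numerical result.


kcal = MET * mass * time_hr
Convert time: 77 min = 1.2833 hr
kcal = 14.26 * 99.77 * 1.2833
kcal = 1825.8243 kcal

1825.8243 kcal


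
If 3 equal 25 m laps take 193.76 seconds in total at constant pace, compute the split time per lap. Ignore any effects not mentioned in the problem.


Split time = total_time / n_laps = 193.76 / 3
Split time = 64.5867 s per lap

64.5867 s


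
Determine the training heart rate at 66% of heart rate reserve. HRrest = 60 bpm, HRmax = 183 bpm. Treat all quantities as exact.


Target = HRrest + pct*(HRmax - HRrest)
Heart rate reserve = HRmax - HRrest = 183 - 60 = 123 bpm
Fraction = 66% = 0.66
Target = 60 + 0.66 * 123
Target = 60 + 81.18 = 141.18 bpm

141.18 bpm


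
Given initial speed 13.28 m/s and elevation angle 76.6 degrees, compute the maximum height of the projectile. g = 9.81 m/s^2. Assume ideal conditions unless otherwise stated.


H = (v*sin(theta))^2 / (2*g)
vy = v*sin(theta) = 13.28 * sin(76.6 deg) = 12.9185 m/s
H = vy^2 / (2*g) = 166.8867 / (2*9.81)
H = 166.8867 / 19.62 = 8.5059 m

8.5059 m


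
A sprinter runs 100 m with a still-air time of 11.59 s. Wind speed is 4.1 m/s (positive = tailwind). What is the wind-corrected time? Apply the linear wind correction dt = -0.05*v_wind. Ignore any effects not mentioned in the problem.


dt = -0.05 * v_wind = -0.05 * 4.1 = -0.205 s
t_corrected = t_still + dt = 11.59 + (-0.205)
t_corrected = 11.385 s

11.385 s


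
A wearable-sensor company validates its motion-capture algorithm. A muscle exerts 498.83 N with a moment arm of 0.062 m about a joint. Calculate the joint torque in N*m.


tau = F * d
tau = 498.83 * 0.062
tau = 30.9275 N*m

30.9275 N*m


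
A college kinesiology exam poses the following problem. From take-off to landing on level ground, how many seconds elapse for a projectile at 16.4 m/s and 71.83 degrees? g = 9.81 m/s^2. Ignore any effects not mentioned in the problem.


T = 2*v*sin(theta)/g
sin(theta) = sin(71.83 deg) = 0.9501
T = 2*16.4*0.9501 / 9.81
T = 31.1644 / 9.81 = 3.1768 s

3.1768 s


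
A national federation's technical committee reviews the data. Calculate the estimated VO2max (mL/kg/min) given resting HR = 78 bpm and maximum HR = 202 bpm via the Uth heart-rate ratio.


VO2max = 15.3 * HRmax / HRrest
VO2max = 15.3 * 202 / 78
VO2max = 3090.6 / 78 = 39.6231 mL/kg/min

39.6231 mL/kg/min


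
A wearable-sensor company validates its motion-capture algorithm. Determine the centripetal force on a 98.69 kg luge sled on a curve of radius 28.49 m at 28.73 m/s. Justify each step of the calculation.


Fc = m * v^2 / r
v^2 = 28.73^2 = 825.4129
Fc = 98.69 * 825.4129 / 28.49
Fc = 81459.9991 / 28.49 = 2859.2488 N

2859.2488 N


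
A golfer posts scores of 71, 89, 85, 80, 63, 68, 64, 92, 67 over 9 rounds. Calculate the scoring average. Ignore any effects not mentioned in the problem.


Average = sum / n
Sum = 679
Average = 679 / 9 = 75.4444

75.4444


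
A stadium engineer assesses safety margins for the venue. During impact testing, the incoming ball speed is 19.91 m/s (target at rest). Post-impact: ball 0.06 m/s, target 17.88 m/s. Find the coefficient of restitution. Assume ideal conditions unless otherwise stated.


e = (v2_after - v1_after) / (v1_before - v2_before)
Numerator = 17.88 - 0.06 = 17.82
Denominator = 19.91 - 0 = 19.91
e = 17.82 / 19.91 = 0.895

0.895


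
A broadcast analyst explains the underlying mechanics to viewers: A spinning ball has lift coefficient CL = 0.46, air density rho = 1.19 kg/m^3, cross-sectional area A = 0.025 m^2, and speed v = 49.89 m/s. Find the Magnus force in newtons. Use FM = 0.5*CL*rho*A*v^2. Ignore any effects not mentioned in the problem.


FM = 0.5 * CL * rho * A * v^2
FM = 0.5 * 0.46 * 1.19 * 0.025 * 49.89^2
v^2 = 2489.0121
FM = 0.5 * 0.46 * 1.19 * 0.025 * 2489.0121 = 17.0311 N

17.0311 N


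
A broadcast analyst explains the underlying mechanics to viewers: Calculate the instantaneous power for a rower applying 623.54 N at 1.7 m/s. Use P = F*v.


P = F * v
P = 623.54 * 1.7
P = 1060.018 W

1060.018 W


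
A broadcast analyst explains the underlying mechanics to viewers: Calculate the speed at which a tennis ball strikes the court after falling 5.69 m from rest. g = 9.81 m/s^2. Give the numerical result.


v = sqrt(2 * g * h)
v = sqrt(2 * 9.81 * 5.69)
v = sqrt(111.6378) = 10.5659 m/s

10.5659 m/s


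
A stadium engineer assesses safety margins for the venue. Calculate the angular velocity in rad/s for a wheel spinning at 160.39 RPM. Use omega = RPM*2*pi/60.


omega = RPM * 2 * pi / 60
omega = 160.39 * 2 * 3.14159 / 60
omega = 1007.7601 / 60 = 16.796 rad/s

16.796 rad/s


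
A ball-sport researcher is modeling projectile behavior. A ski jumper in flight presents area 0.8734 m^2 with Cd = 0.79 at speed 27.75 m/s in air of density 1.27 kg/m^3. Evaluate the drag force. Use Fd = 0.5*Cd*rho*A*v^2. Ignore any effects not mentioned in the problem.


Fd = 0.5 * Cd * rho * A * v^2
Fd = 0.5 * 0.79 * 1.27 * 0.8734 * 27.75^2
v^2 = 770.0625
Fd = 0.5 * 0.79 * 1.27 * 0.8734 * 770.0625 = 337.396 N

337.396 N


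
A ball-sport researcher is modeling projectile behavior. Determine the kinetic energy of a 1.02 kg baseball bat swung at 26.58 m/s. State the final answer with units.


KE = 0.5 * m * v^2
KE = 0.5 * 1.02 * 26.58^2
KE = 0.5 * 1.02 * 706.4964 = 360.3132 J

360.3132 J


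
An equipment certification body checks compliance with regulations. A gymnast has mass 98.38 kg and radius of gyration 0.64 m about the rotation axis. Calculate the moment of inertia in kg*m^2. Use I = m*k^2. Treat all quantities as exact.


I = m * k^2
I = 98.38 * 0.64^2
I = 98.38 * 0.4096 = 40.2964 kg*m^2

40.2964 kg*m^2


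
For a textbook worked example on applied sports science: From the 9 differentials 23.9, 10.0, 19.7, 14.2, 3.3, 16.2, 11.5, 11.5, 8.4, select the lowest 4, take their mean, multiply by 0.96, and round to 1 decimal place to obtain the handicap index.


All differentials: 23.9, 10.0, 19.7, 14.2, 3.3, 16.2, 11.5, 11.5, 8.4
Sorted: 3.3, 8.4, 10.0, 11.5, 11.5, 14.2, 16.2, 19.7, 23.9
Best 4: 3.3, 8.4, 10.0, 11.5
Average of best = 33.2 / 4 = 8.3
Raw index = 8.3 * 0.96 = 7.968
Handicap index = round(7.968, 1) = 8.0

8.0


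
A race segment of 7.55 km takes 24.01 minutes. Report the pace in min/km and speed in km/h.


Pace = time / distance = 24.01 min / 7.55 km = 3.1801 min/km
Speed = distance / time_in_hours = 7.55 / 0.4002 hr
Speed = 18.8671 km/h

3.1801 min/km, 18.8671 km/h


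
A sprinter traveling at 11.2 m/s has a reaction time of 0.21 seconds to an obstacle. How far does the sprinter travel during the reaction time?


d = v * t
d = 11.2 * 0.21
d = 2.352 m

2.352 m


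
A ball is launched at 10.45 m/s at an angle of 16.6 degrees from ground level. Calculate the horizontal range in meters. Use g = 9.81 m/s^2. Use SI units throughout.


R = v^2 * sin(2*theta) / g
Convert angle to radians: theta = 16.6 deg = 0.2897 rad
sin(2*theta) = sin(0.5794) = 0.5476
R = 10.45^2 * 0.5476 / 9.81
R = 109.2025 * 0.5476 / 9.81 = 6.0953 m

6.0953 m


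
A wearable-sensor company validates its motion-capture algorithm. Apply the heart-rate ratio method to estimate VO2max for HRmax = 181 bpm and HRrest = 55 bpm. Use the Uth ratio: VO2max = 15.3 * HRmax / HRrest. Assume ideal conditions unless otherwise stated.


VO2max = 15.3 * HRmax / HRrest
VO2max = 15.3 * 181 / 55
VO2max = 2769.3 / 55 = 50.3509 mL/kg/min

50.3509 mL/kg/min


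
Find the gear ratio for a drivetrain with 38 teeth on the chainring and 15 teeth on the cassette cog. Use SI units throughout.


GR = front_teeth / rear_teeth
GR = 38 / 15
GR = 2.5333

2.5333


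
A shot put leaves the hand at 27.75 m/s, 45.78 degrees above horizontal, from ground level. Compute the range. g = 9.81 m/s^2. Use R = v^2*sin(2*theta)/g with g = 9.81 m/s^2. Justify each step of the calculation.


R = v^2 * sin(2*theta) / g
Convert angle to radians: theta = 45.78 deg = 0.799 rad
sin(2*theta) = sin(1.598) = 0.9996
R = 27.75^2 * 0.9996 / 9.81
R = 770.0625 * 0.9996 / 9.81 = 78.4686 m

78.4686 m


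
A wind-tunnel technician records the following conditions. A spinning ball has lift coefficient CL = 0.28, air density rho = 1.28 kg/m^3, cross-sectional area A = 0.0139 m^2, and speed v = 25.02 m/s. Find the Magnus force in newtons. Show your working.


FM = 0.5 * CL * rho * A * v^2
FM = 0.5 * 0.28 * 1.28 * 0.0139 * 25.02^2
v^2 = 626.0004
FM = 0.5 * 0.28 * 1.28 * 0.0139 * 626.0004 = 1.5593 N

1.5593 N


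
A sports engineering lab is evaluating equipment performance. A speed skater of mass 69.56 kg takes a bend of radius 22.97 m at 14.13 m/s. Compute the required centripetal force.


Fc = m * v^2 / r
v^2 = 14.13^2 = 199.6569
Fc = 69.56 * 199.6569 / 22.97
Fc = 13888.134 / 22.97 = 604.6205 N

604.6205 N


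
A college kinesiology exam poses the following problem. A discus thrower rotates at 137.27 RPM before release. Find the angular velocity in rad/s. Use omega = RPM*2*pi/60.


omega = RPM * 2 * pi / 60
omega = 137.27 * 2 * 3.14159 / 60
omega = 862.4928 / 60 = 14.3749 rad/s

14.3749 rad/s


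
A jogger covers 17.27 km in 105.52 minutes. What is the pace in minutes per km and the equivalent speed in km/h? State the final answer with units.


Pace = time / distance = 105.52 min / 17.27 km = 6.11 min/km
Speed = distance / time_in_hours = 17.27 / 1.7587 hr
Speed = 9.8199 km/h

6.11 min/km, 9.8199 km/h


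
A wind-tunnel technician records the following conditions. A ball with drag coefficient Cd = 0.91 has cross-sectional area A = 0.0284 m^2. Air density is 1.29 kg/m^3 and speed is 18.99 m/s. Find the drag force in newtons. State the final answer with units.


Fd = 0.5 * Cd * rho * A * v^2
Fd = 0.5 * 0.91 * 1.29 * 0.0284 * 18.99^2
v^2 = 360.6201
Fd = 0.5 * 0.91 * 1.29 * 0.0284 * 360.6201 = 6.0113 N

6.0113 N


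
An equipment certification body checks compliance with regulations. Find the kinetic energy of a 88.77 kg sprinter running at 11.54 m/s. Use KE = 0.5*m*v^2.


KE = 0.5 * m * v^2
KE = 0.5 * 88.77 * 11.54^2
KE = 0.5 * 88.77 * 133.1716 = 5910.8215 J

5910.8215 J


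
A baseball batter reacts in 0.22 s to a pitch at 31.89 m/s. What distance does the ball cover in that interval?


d = v * t
d = 31.89 * 0.22
d = 7.0158 m

7.0158 m


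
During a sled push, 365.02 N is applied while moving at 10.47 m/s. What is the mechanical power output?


P = F * v
P = 365.02 * 10.47
P = 3821.7594 W

3821.7594 W


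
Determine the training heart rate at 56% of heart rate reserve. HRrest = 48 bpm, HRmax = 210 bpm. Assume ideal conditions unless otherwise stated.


Target = HRrest + pct*(HRmax - HRrest)
Heart rate reserve = HRmax - HRrest = 210 - 48 = 162 bpm
Fraction = 56% = 0.56
Target = 48 + 0.56 * 162
Target = 48 + 90.72 = 138.72 bpm

138.72 bpm


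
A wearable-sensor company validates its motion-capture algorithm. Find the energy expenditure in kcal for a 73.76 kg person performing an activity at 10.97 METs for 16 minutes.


kcal = MET * mass * time_hr
Convert time: 16 min = 0.2667 hr
kcal = 10.97 * 73.76 * 0.2667
kcal = 215.7726 kcal

215.7726 kcal


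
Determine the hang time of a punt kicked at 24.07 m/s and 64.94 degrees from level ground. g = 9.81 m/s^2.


T = 2*v*sin(theta)/g
sin(theta) = sin(64.94 deg) = 0.9059
T = 2*24.07*0.9059 / 9.81
T = 43.6083 / 9.81 = 4.4453 s

4.4453 s


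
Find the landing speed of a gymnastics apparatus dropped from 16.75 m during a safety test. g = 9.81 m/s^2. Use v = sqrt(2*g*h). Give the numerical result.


v = sqrt(2 * g * h)
v = sqrt(2 * 9.81 * 16.75)
v = sqrt(328.635) = 18.1283 m/s

18.1283 m/s


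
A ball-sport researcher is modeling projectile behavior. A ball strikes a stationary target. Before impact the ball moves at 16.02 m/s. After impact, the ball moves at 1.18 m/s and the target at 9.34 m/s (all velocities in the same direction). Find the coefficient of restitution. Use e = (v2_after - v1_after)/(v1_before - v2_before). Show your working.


e = (v2_after - v1_after) / (v1_before - v2_before)
Numerator = 9.34 - 1.18 = 8.16
Denominator = 16.02 - 0 = 16.02
e = 8.16 / 16.02 = 0.5094

0.5094


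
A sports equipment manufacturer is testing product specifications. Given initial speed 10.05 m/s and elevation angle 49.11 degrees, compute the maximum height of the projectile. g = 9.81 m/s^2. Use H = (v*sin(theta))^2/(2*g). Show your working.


H = (v*sin(theta))^2 / (2*g)
vy = v*sin(theta) = 10.05 * sin(49.11 deg) = 7.5975 m/s
H = vy^2 / (2*g) = 57.7216 / (2*9.81)
H = 57.7216 / 19.62 = 2.942 m

2.942 m


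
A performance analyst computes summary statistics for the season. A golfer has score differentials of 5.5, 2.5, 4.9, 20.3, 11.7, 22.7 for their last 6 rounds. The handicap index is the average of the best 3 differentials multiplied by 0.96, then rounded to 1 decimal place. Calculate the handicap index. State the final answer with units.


All differentials: 5.5, 2.5, 4.9, 20.3, 11.7, 22.7
Sorted: 2.5, 4.9, 5.5, 11.7, 20.3, 22.7
Best 3: 2.5, 4.9, 5.5
Average of best = 12.9 / 3 = 4.3
Raw index = 4.3 * 0.96 = 4.128
Handicap index = round(4.128, 1) = 4.1

4.1


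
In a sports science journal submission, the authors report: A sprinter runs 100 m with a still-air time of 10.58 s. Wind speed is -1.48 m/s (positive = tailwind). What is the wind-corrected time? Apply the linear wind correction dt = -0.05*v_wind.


dt = -0.05 * v_wind = -0.05 * -1.48 = 0.074 s
t_corrected = t_still + dt = 10.58 + (0.074)
t_corrected = 10.654 s

10.654 s


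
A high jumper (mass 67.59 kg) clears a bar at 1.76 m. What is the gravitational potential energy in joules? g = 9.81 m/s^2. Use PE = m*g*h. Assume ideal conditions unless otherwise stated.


PE = m * g * h
PE = 67.59 * 9.81 * 1.76
PE = 663.0579 * 1.76 = 1166.9819 J

1166.9819 J


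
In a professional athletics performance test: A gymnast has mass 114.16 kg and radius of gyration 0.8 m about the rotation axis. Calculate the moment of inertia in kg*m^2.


I = m * k^2
I = 114.16 * 0.8^2
I = 114.16 * 0.64 = 73.0624 kg*m^2

73.0624 kg*m^2


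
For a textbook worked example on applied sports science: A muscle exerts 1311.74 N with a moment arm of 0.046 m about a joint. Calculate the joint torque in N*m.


tau = F * d
tau = 1311.74 * 0.046
tau = 60.34 N*m

60.34 N*m


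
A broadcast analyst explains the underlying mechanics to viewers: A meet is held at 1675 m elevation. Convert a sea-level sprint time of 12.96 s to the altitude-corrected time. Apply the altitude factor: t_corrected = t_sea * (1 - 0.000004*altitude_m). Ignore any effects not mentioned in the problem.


Correction factor = 1 - 0.000004 * 1675 = 0.9933
t_corrected = t_sea * factor = 12.96 * 0.9933
t_corrected = 12.8732 s

12.8732 s


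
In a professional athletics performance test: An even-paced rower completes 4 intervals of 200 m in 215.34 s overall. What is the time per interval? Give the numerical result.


Split time = total_time / n_laps = 215.34 / 4
Split time = 53.835 s per lap

53.835 s


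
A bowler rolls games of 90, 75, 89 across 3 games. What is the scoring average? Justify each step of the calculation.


Average = sum / n
Sum = 254
Average = 254 / 3 = 84.6667

84.6667


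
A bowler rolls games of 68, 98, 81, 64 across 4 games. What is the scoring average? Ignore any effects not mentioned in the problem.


Average = sum / n
Sum = 311
Average = 311 / 4 = 77.75

77.75


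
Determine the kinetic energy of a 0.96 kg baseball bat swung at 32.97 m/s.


KE = 0.5 * m * v^2
KE = 0.5 * 0.96 * 32.97^2
KE = 0.5 * 0.96 * 1087.0209 = 521.77 J

521.77 J


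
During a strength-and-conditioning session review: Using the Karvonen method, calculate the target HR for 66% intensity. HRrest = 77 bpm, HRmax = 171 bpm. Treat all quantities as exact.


Target = HRrest + pct*(HRmax - HRrest)
Heart rate reserve = HRmax - HRrest = 171 - 77 = 94 bpm
Fraction = 66% = 0.66
Target = 77 + 0.66 * 94
Target = 77 + 62.04 = 139.04 bpm

139.04 bpm


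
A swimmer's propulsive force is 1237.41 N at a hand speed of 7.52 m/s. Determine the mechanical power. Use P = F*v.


P = F * v
P = 1237.41 * 7.52
P = 9305.3232 W

9305.3232 W


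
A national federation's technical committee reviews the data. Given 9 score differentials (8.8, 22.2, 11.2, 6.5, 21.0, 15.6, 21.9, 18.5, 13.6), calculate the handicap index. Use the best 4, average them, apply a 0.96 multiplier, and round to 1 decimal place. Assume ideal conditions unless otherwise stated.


All differentials: 8.8, 22.2, 11.2, 6.5, 21.0, 15.6, 21.9, 18.5, 13.6
Sorted: 6.5, 8.8, 11.2, 13.6, 15.6, 18.5, 21.0, 21.9, 22.2
Best 4: 6.5, 8.8, 11.2, 13.6
Average of best = 40.1 / 4 = 10.025
Raw index = 10.025 * 0.96 = 9.624
Handicap index = round(9.624, 1) = 9.6

9.6


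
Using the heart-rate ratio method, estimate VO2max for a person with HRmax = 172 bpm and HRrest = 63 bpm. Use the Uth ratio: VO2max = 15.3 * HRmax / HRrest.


VO2max = 15.3 * HRmax / HRrest
VO2max = 15.3 * 172 / 63
VO2max = 2631.6 / 63 = 41.7714 mL/kg/min

41.7714 mL/kg/min


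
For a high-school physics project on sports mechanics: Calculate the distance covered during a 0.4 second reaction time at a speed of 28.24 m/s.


d = v * t
d = 28.24 * 0.4
d = 11.296 m

11.296 m


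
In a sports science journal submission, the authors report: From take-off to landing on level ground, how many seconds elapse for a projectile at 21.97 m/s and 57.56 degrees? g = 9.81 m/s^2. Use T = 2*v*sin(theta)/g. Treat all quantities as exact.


T = 2*v*sin(theta)/g
sin(theta) = sin(57.56 deg) = 0.844
T = 2*21.97*0.844 / 9.81
T = 37.0833 / 9.81 = 3.7802 s

3.7802 s


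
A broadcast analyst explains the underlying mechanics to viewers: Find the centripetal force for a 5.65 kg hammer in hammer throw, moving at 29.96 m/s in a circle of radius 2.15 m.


Fc = m * v^2 / r
v^2 = 29.96^2 = 897.6016
Fc = 5.65 * 897.6016 / 2.15
Fc = 5071.449 / 2.15 = 2358.8135 N

2358.8135 N


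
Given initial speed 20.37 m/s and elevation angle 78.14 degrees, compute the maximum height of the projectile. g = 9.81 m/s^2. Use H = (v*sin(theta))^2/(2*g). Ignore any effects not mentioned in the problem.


H = (v*sin(theta))^2 / (2*g)
vy = v*sin(theta) = 20.37 * sin(78.14 deg) = 19.9352 m/s
H = vy^2 / (2*g) = 397.4104 / (2*9.81)
H = 397.4104 / 19.62 = 20.2554 m

20.2554 m


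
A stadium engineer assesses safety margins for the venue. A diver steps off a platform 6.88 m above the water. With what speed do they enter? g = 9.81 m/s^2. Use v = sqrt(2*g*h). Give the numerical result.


v = sqrt(2 * g * h)
v = sqrt(2 * 9.81 * 6.88)
v = sqrt(134.9856) = 11.6183 m/s

11.6183 m/s


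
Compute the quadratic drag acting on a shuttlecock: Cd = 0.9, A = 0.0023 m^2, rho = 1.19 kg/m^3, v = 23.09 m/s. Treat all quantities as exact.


Fd = 0.5 * Cd * rho * A * v^2
Fd = 0.5 * 0.9 * 1.19 * 0.0023 * 23.09^2
v^2 = 533.1481
Fd = 0.5 * 0.9 * 1.19 * 0.0023 * 533.1481 = 0.6567 N

0.6567 N


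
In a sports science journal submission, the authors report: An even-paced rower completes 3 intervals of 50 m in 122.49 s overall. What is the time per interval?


Split time = total_time / n_laps = 122.49 / 3
Split time = 40.83 s per lap

40.83 s


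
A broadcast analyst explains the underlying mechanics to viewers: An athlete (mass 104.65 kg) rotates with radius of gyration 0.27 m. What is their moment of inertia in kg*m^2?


I = m * k^2
I = 104.65 * 0.27^2
I = 104.65 * 0.0729 = 7.629 kg*m^2

7.629 kg*m^2


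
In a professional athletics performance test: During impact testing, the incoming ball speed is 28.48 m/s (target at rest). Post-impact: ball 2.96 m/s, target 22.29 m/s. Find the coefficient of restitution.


e = (v2_after - v1_after) / (v1_before - v2_before)
Numerator = 22.29 - 2.96 = 19.33
Denominator = 28.48 - 0 = 28.48
e = 19.33 / 28.48 = 0.6787

0.6787


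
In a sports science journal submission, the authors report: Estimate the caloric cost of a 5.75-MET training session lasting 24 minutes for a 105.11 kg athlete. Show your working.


kcal = MET * mass * time_hr
Convert time: 24 min = 0.4 hr
kcal = 5.75 * 105.11 * 0.4
kcal = 241.753 kcal

241.753 kcal


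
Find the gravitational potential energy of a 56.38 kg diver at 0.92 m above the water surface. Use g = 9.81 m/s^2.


PE = m * g * h
PE = 56.38 * 9.81 * 0.92
PE = 553.0878 * 0.92 = 508.8408 J

508.8408 J


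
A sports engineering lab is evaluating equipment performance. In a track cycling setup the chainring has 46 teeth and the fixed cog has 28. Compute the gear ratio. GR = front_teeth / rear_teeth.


GR = front_teeth / rear_teeth
GR = 46 / 28
GR = 1.6429

1.6429


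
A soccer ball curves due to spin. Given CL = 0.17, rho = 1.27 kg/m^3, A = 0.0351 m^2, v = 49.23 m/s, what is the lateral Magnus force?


FM = 0.5 * CL * rho * A * v^2
FM = 0.5 * 0.17 * 1.27 * 0.0351 * 49.23^2
v^2 = 2423.5929
FM = 0.5 * 0.17 * 1.27 * 0.0351 * 2423.5929 = 9.1831 N

9.1831 N


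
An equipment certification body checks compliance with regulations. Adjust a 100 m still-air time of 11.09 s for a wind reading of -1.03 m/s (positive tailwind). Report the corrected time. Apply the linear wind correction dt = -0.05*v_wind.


dt = -0.05 * v_wind = -0.05 * -1.03 = 0.0515 s
t_corrected = t_still + dt = 11.09 + (0.0515)
t_corrected = 11.1415 s

11.1415 s


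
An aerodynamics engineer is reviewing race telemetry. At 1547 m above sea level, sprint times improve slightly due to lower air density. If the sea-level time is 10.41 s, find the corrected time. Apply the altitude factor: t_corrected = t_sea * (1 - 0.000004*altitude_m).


Correction factor = 1 - 0.000004 * 1547 = 0.993812
t_corrected = t_sea * factor = 10.41 * 0.993812
t_corrected = 10.3456 s

10.3456 s


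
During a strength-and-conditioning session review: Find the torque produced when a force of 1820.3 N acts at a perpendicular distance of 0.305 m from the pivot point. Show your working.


tau = F * d
tau = 1820.3 * 0.305
tau = 555.1915 N*m

555.1915 N*m


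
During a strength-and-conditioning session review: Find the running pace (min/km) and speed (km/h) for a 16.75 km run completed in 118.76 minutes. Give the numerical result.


Pace = time / distance = 118.76 min / 16.75 km = 7.0901 min/km
Speed = distance / time_in_hours = 16.75 / 1.9793 hr
Speed = 8.4624 km/h

7.0901 min/km, 8.4624 km/h


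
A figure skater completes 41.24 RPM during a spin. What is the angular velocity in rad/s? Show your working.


omega = RPM * 2 * pi / 60
omega = 41.24 * 2 * 3.14159 / 60
omega = 259.1186 / 60 = 4.3186 rad/s

4.3186 rad/s


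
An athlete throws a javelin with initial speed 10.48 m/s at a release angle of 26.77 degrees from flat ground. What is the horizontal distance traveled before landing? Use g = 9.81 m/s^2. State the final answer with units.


R = v^2 * sin(2*theta) / g
Convert angle to radians: theta = 26.77 deg = 0.4672 rad
sin(2*theta) = sin(0.9344) = 0.8043
R = 10.48^2 * 0.8043 / 9.81
R = 109.8304 * 0.8043 / 9.81 = 9.0044 m

9.0044 m


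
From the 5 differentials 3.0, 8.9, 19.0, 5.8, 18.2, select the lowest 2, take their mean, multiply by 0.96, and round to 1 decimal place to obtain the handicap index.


All differentials: 3.0, 8.9, 19.0, 5.8, 18.2
Sorted: 3.0, 5.8, 8.9, 18.2, 19.0
Best 2: 3.0, 5.8
Average of best = 8.8 / 2 = 4.4
Raw index = 4.4 * 0.96 = 4.224
Handicap index = round(4.224, 1) = 4.2

4.2


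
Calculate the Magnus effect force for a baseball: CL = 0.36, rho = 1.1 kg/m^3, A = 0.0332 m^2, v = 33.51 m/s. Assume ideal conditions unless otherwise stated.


FM = 0.5 * CL * rho * A * v^2
FM = 0.5 * 0.36 * 1.1 * 0.0332 * 33.51^2
v^2 = 1122.9201
FM = 0.5 * 0.36 * 1.1 * 0.0332 * 1122.9201 = 7.3816 N

7.3816 N


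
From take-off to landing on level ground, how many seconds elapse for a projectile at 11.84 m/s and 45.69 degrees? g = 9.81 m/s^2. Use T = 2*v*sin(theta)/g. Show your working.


T = 2*v*sin(theta)/g
sin(theta) = sin(45.69 deg) = 0.7156
T = 2*11.84*0.7156 / 9.81
T = 16.9447 / 9.81 = 1.7273 s

1.7273 s


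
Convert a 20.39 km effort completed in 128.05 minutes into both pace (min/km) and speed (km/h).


Pace = time / distance = 128.05 min / 20.39 km = 6.28 min/km
Speed = distance / time_in_hours = 20.39 / 2.1342 hr
Speed = 9.5541 km/h

6.28 min/km, 9.5541 km/h


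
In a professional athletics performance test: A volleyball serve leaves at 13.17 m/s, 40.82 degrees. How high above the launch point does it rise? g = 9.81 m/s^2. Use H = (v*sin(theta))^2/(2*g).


H = (v*sin(theta))^2 / (2*g)
vy = v*sin(theta) = 13.17 * sin(40.82 deg) = 8.609 m/s
H = vy^2 / (2*g) = 74.1154 / (2*9.81)
H = 74.1154 / 19.62 = 3.7775 m

3.7775 m


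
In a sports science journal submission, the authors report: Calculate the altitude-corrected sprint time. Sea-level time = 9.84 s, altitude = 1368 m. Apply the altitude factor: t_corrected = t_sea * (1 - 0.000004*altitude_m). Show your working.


Correction factor = 1 - 0.000004 * 1368 = 0.994528
t_corrected = t_sea * factor = 9.84 * 0.994528
t_corrected = 9.7862 s

9.7862 s


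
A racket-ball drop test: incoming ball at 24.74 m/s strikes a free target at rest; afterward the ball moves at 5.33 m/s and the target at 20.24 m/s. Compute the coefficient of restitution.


e = (v2_after - v1_after) / (v1_before - v2_before)
Numerator = 20.24 - 5.33 = 14.91
Denominator = 24.74 - 0 = 24.74
e = 14.91 / 24.74 = 0.6027

0.6027


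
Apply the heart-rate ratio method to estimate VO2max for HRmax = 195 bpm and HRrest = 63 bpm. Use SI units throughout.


VO2max = 15.3 * HRmax / HRrest
VO2max = 15.3 * 195 / 63
VO2max = 2983.5 / 63 = 47.3571 mL/kg/min

47.3571 mL/kg/min


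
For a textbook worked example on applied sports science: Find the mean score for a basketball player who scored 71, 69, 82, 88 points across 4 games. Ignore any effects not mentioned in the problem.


Average = sum / n
Sum = 310
Average = 310 / 4 = 77.5

77.5


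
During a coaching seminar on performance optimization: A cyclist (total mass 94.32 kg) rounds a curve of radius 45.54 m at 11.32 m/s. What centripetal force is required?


Fc = m * v^2 / r
v^2 = 11.32^2 = 128.1424
Fc = 94.32 * 128.1424 / 45.54
Fc = 12086.3912 / 45.54 = 265.4017 N

265.4017 N


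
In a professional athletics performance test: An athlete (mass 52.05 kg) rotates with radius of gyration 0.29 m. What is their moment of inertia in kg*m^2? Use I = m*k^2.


I = m * k^2
I = 52.05 * 0.29^2
I = 52.05 * 0.0841 = 4.3774 kg*m^2

4.3774 kg*m^2


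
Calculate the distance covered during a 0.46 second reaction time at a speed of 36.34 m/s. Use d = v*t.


d = v * t
d = 36.34 * 0.46
d = 16.7164 m

16.7164 m


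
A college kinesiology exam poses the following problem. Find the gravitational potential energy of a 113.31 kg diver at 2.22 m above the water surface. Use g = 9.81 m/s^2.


PE = m * g * h
PE = 113.31 * 9.81 * 2.22
PE = 1111.5711 * 2.22 = 2467.6878 J

2467.6878 J


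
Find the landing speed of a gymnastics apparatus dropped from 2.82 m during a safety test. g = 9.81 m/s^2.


v = sqrt(2 * g * h)
v = sqrt(2 * 9.81 * 2.82)
v = sqrt(55.3284) = 7.4383 m/s

7.4383 m/s


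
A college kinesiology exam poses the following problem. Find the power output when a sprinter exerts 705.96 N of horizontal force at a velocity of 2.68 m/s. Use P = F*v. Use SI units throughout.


P = F * v
P = 705.96 * 2.68
P = 1891.9728 W

1891.9728 W


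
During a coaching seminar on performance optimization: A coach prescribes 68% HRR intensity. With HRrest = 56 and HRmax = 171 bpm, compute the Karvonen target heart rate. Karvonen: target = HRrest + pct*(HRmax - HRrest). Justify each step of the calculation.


Target = HRrest + pct*(HRmax - HRrest)
Heart rate reserve = HRmax - HRrest = 171 - 56 = 115 bpm
Fraction = 68% = 0.68
Target = 56 + 0.68 * 115
Target = 56 + 78.2 = 134.2 bpm

134.2 bpm


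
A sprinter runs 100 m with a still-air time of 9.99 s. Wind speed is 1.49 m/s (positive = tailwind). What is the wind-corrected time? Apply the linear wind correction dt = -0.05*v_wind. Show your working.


dt = -0.05 * v_wind = -0.05 * 1.49 = -0.0745 s
t_corrected = t_still + dt = 9.99 + (-0.0745)
t_corrected = 9.9155 s

9.9155 s


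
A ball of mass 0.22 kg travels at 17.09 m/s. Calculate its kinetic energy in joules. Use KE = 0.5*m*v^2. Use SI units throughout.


KE = 0.5 * m * v^2
KE = 0.5 * 0.22 * 17.09^2
KE = 0.5 * 0.22 * 292.0681 = 32.1275 J

32.1275 J


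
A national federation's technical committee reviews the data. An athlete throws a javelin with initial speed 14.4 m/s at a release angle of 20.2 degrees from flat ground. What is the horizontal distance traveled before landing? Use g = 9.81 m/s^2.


R = v^2 * sin(2*theta) / g
Convert angle to radians: theta = 20.2 deg = 0.3526 rad
sin(2*theta) = sin(0.7051) = 0.6481
R = 14.4^2 * 0.6481 / 9.81
R = 207.36 * 0.6481 / 9.81 = 13.6997 m

13.6997 m


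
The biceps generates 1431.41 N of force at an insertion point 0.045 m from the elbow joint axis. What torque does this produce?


tau = F * d
tau = 1431.41 * 0.045
tau = 64.4134 N*m

64.4134 N*m


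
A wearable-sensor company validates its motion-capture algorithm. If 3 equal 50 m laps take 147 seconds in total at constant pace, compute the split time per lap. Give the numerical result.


Split time = total_time / n_laps = 147 / 3
Split time = 49 s per lap

49 s


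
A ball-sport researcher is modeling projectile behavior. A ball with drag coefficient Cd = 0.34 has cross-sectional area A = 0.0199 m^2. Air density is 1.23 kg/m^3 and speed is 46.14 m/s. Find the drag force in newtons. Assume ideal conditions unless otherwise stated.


Fd = 0.5 * Cd * rho * A * v^2
Fd = 0.5 * 0.34 * 1.23 * 0.0199 * 46.14^2
v^2 = 2128.8996
Fd = 0.5 * 0.34 * 1.23 * 0.0199 * 2128.8996 = 8.8585 N

8.8585 N


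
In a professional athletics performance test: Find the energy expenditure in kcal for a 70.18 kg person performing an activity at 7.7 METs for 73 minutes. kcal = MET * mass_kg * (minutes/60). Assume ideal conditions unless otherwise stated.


kcal = MET * mass * time_hr
Convert time: 73 min = 1.2167 hr
kcal = 7.7 * 70.18 * 1.2167
kcal = 657.4696 kcal

657.4696 kcal


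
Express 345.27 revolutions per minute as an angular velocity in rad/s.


omega = RPM * 2 * pi / 60
omega = 345.27 * 2 * 3.14159 / 60
omega = 2169.3954 / 60 = 36.1566 rad/s

36.1566 rad/s


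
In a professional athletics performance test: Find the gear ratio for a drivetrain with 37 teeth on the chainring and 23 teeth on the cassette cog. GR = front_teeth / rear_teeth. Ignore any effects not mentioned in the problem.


GR = front_teeth / rear_teeth
GR = 37 / 23
GR = 1.6087

1.6087


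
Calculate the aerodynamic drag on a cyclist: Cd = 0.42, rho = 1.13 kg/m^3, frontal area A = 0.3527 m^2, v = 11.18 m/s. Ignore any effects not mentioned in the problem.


Fd = 0.5 * Cd * rho * A * v^2
Fd = 0.5 * 0.42 * 1.13 * 0.3527 * 11.18^2
v^2 = 124.9924
Fd = 0.5 * 0.42 * 1.13 * 0.3527 * 124.9924 = 10.4613 N

10.4613 N


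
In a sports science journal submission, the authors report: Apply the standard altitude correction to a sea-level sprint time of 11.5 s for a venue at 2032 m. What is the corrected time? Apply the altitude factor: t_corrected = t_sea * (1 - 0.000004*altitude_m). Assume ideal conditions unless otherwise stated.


Correction factor = 1 - 0.000004 * 2032 = 0.991872
t_corrected = t_sea * factor = 11.5 * 0.991872
t_corrected = 11.4065 s

11.4065 s


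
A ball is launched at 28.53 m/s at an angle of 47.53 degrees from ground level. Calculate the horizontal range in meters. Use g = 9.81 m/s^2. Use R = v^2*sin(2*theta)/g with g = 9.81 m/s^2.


R = v^2 * sin(2*theta) / g
Convert angle to radians: theta = 47.53 deg = 0.8296 rad
sin(2*theta) = sin(1.6591) = 0.9961
R = 28.53^2 * 0.9961 / 9.81
R = 813.9609 * 0.9961 / 9.81 = 82.6492 m

82.6492 m


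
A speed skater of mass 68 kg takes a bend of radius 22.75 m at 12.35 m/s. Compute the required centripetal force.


Fc = m * v^2 / r
v^2 = 12.35^2 = 152.5225
Fc = 68 * 152.5225 / 22.75
Fc = 10371.53 / 22.75 = 455.8914 N

455.8914 N


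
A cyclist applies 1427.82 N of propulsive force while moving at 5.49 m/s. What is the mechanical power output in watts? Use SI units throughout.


P = F * v
P = 1427.82 * 5.49
P = 7838.7318 W

7838.7318 W


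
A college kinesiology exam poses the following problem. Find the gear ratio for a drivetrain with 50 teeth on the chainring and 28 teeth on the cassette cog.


GR = front_teeth / rear_teeth
GR = 50 / 28
GR = 1.7857

1.7857


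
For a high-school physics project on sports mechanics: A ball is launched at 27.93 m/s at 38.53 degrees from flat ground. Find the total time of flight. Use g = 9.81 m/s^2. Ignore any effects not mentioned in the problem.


T = 2*v*sin(theta)/g
sin(theta) = sin(38.53 deg) = 0.6229
T = 2*27.93*0.6229 / 9.81
T = 34.7966 / 9.81 = 3.547 s

3.547 s


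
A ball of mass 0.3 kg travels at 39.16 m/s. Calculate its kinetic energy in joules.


KE = 0.5 * m * v^2
KE = 0.5 * 0.3 * 39.16^2
KE = 0.5 * 0.3 * 1533.5056 = 230.0258 J

230.0258 J


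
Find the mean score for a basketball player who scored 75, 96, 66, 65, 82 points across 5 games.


Average = sum / n
Sum = 384
Average = 384 / 5 = 76.8

76.8


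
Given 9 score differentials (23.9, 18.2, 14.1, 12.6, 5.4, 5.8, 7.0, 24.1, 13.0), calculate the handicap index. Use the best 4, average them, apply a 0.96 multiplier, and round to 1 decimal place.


All differentials: 23.9, 18.2, 14.1, 12.6, 5.4, 5.8, 7.0, 24.1, 13.0
Sorted: 5.4, 5.8, 7.0, 12.6, 13.0, 14.1, 18.2, 23.9, 24.1
Best 4: 5.4, 5.8, 7.0, 12.6
Average of best = 30.8 / 4 = 7.7
Raw index = 7.7 * 0.96 = 7.392
Handicap index = round(7.392, 1) = 7.4

7.4


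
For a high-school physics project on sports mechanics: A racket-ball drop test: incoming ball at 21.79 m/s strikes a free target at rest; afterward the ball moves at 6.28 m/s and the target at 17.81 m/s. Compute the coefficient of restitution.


e = (v2_after - v1_after) / (v1_before - v2_before)
Numerator = 17.81 - 6.28 = 11.53
Denominator = 21.79 - 0 = 21.79
e = 11.53 / 21.79 = 0.5291

0.5291


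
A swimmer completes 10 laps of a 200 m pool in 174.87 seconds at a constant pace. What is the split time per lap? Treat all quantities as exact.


Split time = total_time / n_laps = 174.87 / 10
Split time = 17.487 s per lap

17.487 s


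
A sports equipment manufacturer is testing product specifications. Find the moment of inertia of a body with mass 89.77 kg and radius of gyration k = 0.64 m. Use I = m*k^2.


I = m * k^2
I = 89.77 * 0.64^2
I = 89.77 * 0.4096 = 36.7698 kg*m^2

36.7698 kg*m^2


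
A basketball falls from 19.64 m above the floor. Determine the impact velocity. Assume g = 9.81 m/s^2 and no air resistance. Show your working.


v = sqrt(2 * g * h)
v = sqrt(2 * 9.81 * 19.64)
v = sqrt(385.3368) = 19.63 m/s

19.63 m/s


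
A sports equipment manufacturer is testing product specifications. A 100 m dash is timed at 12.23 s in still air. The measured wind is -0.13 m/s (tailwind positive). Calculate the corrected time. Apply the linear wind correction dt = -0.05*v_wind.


dt = -0.05 * v_wind = -0.05 * -0.13 = 0.0065 s
t_corrected = t_still + dt = 12.23 + (0.0065)
t_corrected = 12.2365 s

12.2365 s


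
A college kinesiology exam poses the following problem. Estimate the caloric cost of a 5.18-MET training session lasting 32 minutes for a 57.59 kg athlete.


kcal = MET * mass * time_hr
Convert time: 32 min = 0.5333 hr
kcal = 5.18 * 57.59 * 0.5333
kcal = 159.102 kcal

159.102 kcal


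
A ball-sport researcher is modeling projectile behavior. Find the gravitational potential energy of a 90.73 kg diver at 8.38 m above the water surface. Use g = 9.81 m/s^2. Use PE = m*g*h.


PE = m * g * h
PE = 90.73 * 9.81 * 8.38
PE = 890.0613 * 8.38 = 7458.7137 J

7458.7137 J


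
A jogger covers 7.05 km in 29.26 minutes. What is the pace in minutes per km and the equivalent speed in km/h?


Pace = time / distance = 29.26 min / 7.05 km = 4.1504 min/km
Speed = distance / time_in_hours = 7.05 / 0.4877 hr
Speed = 14.4566 km/h

4.1504 min/km, 14.4566 km/h


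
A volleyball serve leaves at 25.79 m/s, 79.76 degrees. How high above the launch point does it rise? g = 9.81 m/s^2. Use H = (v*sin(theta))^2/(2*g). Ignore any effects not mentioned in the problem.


H = (v*sin(theta))^2 / (2*g)
vy = v*sin(theta) = 25.79 * sin(79.76 deg) = 25.3792 m/s
H = vy^2 / (2*g) = 644.1043 / (2*9.81)
H = 644.1043 / 19.62 = 32.829 m

32.829 m


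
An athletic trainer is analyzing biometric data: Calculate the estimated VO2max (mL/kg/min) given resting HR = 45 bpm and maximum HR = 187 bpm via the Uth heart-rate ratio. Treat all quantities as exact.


VO2max = 15.3 * HRmax / HRrest
VO2max = 15.3 * 187 / 45
VO2max = 2861.1 / 45 = 63.58 mL/kg/min

63.58 mL/kg/min


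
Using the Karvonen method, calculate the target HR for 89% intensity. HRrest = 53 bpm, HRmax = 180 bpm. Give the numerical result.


Target = HRrest + pct*(HRmax - HRrest)
Heart rate reserve = HRmax - HRrest = 180 - 53 = 127 bpm
Fraction = 89% = 0.89
Target = 53 + 0.89 * 127
Target = 53 + 113.03 = 166.03 bpm

166.03 bpm


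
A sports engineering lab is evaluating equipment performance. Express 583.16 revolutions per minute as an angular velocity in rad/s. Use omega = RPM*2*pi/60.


omega = RPM * 2 * pi / 60
omega = 583.16 * 2 * 3.14159 / 60
omega = 3664.1023 / 60 = 61.0684 rad/s

61.0684 rad/s


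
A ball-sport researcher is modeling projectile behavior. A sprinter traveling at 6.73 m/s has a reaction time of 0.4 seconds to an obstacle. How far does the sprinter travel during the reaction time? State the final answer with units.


d = v * t
d = 6.73 * 0.4
d = 2.692 m

2.692 m


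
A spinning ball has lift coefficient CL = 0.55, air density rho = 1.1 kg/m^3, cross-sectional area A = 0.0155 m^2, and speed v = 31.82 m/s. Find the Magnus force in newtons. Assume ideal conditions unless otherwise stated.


FM = 0.5 * CL * rho * A * v^2
FM = 0.5 * 0.55 * 1.1 * 0.0155 * 31.82^2
v^2 = 1012.5124
FM = 0.5 * 0.55 * 1.1 * 0.0155 * 1012.5124 = 4.7474 N

4.7474 N


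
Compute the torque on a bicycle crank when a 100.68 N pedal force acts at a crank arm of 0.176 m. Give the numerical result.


tau = F * d
tau = 100.68 * 0.176
tau = 17.7197 N*m

17.7197 N*m


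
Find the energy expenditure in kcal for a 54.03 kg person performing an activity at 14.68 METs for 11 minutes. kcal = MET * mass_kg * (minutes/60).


kcal = MET * mass * time_hr
Convert time: 11 min = 0.1833 hr
kcal = 14.68 * 54.03 * 0.1833
kcal = 145.4127 kcal

145.4127 kcal


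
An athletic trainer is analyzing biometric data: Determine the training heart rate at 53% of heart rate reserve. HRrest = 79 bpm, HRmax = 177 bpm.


Target = HRrest + pct*(HRmax - HRrest)
Heart rate reserve = HRmax - HRrest = 177 - 79 = 98 bpm
Fraction = 53% = 0.53
Target = 79 + 0.53 * 98
Target = 79 + 51.94 = 130.94 bpm

130.94 bpm


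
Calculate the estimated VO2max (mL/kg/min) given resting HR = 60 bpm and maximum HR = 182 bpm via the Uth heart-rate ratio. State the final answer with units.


VO2max = 15.3 * HRmax / HRrest
VO2max = 15.3 * 182 / 60
VO2max = 2784.6 / 60 = 46.41 mL/kg/min

46.41 mL/kg/min
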